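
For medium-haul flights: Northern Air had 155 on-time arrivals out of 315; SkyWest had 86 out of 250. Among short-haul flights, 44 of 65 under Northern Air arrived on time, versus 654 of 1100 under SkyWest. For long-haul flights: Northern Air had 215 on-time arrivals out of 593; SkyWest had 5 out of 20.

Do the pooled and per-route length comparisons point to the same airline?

No

Medium-haul: Northern Air 155/315 = 49.2%, SkyWest 86/250 = 34.4% → Northern Air
Short-haul: Northern Air 44/65 = 67.7%, SkyWest 654/1100 = 59.5% → Northern Air
Long-haul: Northern Air 215/593 = 36.3%, SkyWest 5/20 = 25.0% → Northern Air
Overall: Northern Air 414/973 = 42.5%, SkyWest 745/1370 = 54.4% → SkyWest
Northern Air wins each route group but SkyWest wins overall — the comparison reverses. Northern Air's flights skew toward long-haul, which has a lower base rate.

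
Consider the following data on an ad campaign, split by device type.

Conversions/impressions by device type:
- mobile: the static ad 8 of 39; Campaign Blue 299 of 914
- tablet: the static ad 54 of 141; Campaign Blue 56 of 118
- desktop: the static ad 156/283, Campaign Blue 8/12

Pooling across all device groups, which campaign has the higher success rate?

Mobile: the static ad 8/39 = 20.5%, Campaign Blue 299/914 = 32.7% → Campaign Blue
Tablet: the static ad 54/141 = 38.3%, Campaign Blue 56/118 = 47.5% → Campaign Blue
Desktop: the static ad 156/283 = 55.1%, Campaign Blue 8/12 = 66.7% → Campaign Blue
Overall: the static ad 218/463 = 47.1%, Campaign Blue 363/1044 = 34.8% → the static ad
(Campaign Blue wins every device group but the static ad wins overall — Campaign Blue's impressions skew toward the low-rate mobile group.)

the static ad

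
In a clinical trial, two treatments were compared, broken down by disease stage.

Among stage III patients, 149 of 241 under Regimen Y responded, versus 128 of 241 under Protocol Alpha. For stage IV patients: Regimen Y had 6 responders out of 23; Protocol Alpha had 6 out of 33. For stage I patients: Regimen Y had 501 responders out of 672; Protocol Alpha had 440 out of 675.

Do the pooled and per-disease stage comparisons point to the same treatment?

Yes

Stage III: Regimen Y 149/241 = 61.8%, Protocol Alpha 128/241 = 53.1% → Regimen Y
Stage IV: Regimen Y 6/23 = 26.1%, Protocol Alpha 6/33 = 18.2% → Regimen Y
Stage I: Regimen Y 501/672 = 74.6%, Protocol Alpha 440/675 = 65.2% → Regimen Y
Overall: Regimen Y 656/936 = 70.1%, Protocol Alpha 574/949 = 60.5% → Regimen Y
Regimen Y wins overall and in every disease group — no reversal.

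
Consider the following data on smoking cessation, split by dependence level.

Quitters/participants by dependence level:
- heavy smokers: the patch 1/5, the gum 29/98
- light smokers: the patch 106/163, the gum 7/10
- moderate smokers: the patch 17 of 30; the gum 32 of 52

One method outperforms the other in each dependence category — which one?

Heavy smokers: the patch 1/5 = 20.0%, the gum 29/98 = 29.6% → the gum
Light smokers: the patch 106/163 = 65.0%, the gum 7/10 = 70.0% → the gum
Moderate smokers: the patch 17/30 = 56.7%, the gum 32/52 = 61.5% → the gum
The gum has the higher rate in all 3 groups.

the gum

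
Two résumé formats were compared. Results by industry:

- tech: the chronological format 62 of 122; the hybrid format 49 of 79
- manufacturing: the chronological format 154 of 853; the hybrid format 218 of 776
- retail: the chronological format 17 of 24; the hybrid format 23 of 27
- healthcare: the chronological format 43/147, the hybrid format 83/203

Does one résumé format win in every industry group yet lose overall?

No

Tech: the chronological format 62/122 = 50.8%, the hybrid format 49/79 = 62.0% → the hybrid format
Manufacturing: the chronological format 154/853 = 18.1%, the hybrid format 218/776 = 28.1% → the hybrid format
Retail: the chronological format 17/24 = 70.8%, the hybrid format 23/27 = 85.2% → the hybrid format
Healthcare: the chronological format 43/147 = 29.3%, the hybrid format 83/203 = 40.9% → the hybrid format
Overall: the chronological format 276/1146 = 24.1%, the hybrid format 373/1085 = 34.4% → the hybrid format
The hybrid format wins overall and in every industry group — no reversal.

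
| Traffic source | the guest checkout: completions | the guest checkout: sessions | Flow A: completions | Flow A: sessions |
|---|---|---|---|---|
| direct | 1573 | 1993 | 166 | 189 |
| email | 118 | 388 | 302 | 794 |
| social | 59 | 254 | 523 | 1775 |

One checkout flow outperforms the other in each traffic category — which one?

Direct: the guest checkout 1573/1993 = 78.9%, Flow A 166/189 = 87.8% → Flow A
Email: the guest checkout 118/388 = 30.4%, Flow A 302/794 = 38.0% → Flow A
Social: the guest checkout 59/254 = 23.2%, Flow A 523/1775 = 29.5% → Flow A
Flow A has the higher rate in all 3 groups.

Flow A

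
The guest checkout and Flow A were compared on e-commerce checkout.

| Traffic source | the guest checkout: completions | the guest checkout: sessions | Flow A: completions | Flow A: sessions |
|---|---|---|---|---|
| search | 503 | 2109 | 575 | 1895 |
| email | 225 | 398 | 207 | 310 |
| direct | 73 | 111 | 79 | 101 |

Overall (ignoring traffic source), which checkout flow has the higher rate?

Search: the guest checkout 503/2109 = 23.9%, Flow A 575/1895 = 30.3% → Flow A
Email: the guest checkout 225/398 = 56.5%, Flow A 207/310 = 66.8% → Flow A
Direct: the guest checkout 73/111 = 65.8%, Flow A 79/101 = 78.2% → Flow A
Overall: the guest checkout 801/2618 = 30.6%, Flow A 861/2306 = 37.3% → Flow A

Flow A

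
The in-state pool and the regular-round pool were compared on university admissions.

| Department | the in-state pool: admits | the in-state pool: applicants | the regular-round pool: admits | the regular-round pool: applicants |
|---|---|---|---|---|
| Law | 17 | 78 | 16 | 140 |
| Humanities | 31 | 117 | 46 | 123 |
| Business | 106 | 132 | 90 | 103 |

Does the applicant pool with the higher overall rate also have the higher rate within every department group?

Law: the in-state pool 17/78 = 21.8%, the regular-round pool 16/140 = 11.4% → the in-state pool
Humanities: the in-state pool 31/117 = 26.5%, the regular-round pool 46/123 = 37.4% → the regular-round pool
Business: the in-state pool 106/132 = 80.3%, the regular-round pool 90/103 = 87.4% → the regular-round pool
Overall: the in-state pool 154/327 = 47.1%, the regular-round pool 152/366 = 41.5% → the in-state pool
Neither sweeps: the in-state pool wins 1 of 3 groups, the regular-round pool wins 2. The in-state pool wins overall but not every group — no Simpson reversal.

No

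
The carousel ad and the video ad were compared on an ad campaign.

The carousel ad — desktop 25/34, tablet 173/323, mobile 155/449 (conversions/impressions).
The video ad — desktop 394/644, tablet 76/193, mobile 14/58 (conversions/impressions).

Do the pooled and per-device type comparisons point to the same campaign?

No

Desktop: the carousel ad 25/34 = 73.5%, the video ad 394/644 = 61.2% → the carousel ad
Tablet: the carousel ad 173/323 = 53.6%, the video ad 76/193 = 39.4% → the carousel ad
Mobile: the carousel ad 155/449 = 34.5%, the video ad 14/58 = 24.1% → the carousel ad
Overall: the carousel ad 353/806 = 43.8%, the video ad 484/895 = 54.1% → the video ad
The carousel ad wins each device group but the video ad wins overall — the comparison reverses. The carousel ad's impressions skew toward mobile, which has a lower base rate.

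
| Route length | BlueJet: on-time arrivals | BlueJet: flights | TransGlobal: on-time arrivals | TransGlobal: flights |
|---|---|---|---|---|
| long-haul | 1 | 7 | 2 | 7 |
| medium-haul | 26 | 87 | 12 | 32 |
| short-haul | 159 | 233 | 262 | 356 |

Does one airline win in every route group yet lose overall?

Long-haul: BlueJet 1/7 = 14.3%, TransGlobal 2/7 = 28.6% → TransGlobal
Medium-haul: BlueJet 26/87 = 29.9%, TransGlobal 12/32 = 37.5% → TransGlobal
Short-haul: BlueJet 159/233 = 68.2%, TransGlobal 262/356 = 73.6% → TransGlobal
Overall: BlueJet 186/327 = 56.9%, TransGlobal 276/395 = 69.9% → TransGlobal
TransGlobal wins overall and in every route group — no reversal.

No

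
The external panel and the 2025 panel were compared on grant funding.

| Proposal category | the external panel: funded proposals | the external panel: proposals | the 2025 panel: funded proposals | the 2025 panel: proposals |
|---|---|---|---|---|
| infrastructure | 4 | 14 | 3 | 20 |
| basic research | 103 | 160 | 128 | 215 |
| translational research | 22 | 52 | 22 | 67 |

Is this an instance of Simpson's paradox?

Infrastructure: the external panel 4/14 = 28.6%, the 2025 panel 3/20 = 15.0% → the external panel
Basic research: the external panel 103/160 = 64.4%, the 2025 panel 128/215 = 59.5% → the external panel
Translational research: the external panel 22/52 = 42.3%, the 2025 panel 22/67 = 32.8% → the external panel
Overall: the external panel 129/226 = 57.1%, the 2025 panel 153/302 = 50.7% → the external panel
The external panel wins overall and in every proposal group — no reversal.

No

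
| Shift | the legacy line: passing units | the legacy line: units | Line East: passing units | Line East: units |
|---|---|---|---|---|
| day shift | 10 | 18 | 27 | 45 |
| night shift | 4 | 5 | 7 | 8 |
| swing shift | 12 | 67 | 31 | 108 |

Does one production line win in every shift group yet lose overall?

Day shift: the legacy line 10/18 = 55.6%, Line East 27/45 = 60.0% → Line East
Night shift: the legacy line 4/5 = 80.0%, Line East 7/8 = 87.5% → Line East
Swing shift: the legacy line 12/67 = 17.9%, Line East 31/108 = 28.7% → Line East
Overall: the legacy line 26/90 = 28.9%, Line East 65/161 = 40.4% → Line East
Line East wins overall and in every shift group — no reversal.

No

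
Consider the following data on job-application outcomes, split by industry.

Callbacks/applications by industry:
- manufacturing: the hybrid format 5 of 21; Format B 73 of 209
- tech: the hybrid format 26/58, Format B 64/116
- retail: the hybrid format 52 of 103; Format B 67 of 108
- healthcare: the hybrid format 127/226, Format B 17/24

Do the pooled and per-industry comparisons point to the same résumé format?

Manufacturing: the hybrid format 5/21 = 23.8%, Format B 73/209 = 34.9% → Format B
Tech: the hybrid format 26/58 = 44.8%, Format B 64/116 = 55.2% → Format B
Retail: the hybrid format 52/103 = 50.5%, Format B 67/108 = 62.0% → Format B
Healthcare: the hybrid format 127/226 = 56.2%, Format B 17/24 = 70.8% → Format B
Overall: the hybrid format 210/408 = 51.5%, Format B 221/457 = 48.4% → the hybrid format
Format B wins each industry group but the hybrid format wins overall — the comparison reverses. Format B's applications skew toward manufacturing, which has a lower base rate.

No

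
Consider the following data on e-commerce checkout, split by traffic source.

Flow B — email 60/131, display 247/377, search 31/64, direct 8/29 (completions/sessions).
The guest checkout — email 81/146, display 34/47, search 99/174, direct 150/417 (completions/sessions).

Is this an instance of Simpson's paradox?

Email: Flow B 60/131 = 45.8%, the guest checkout 81/146 = 55.5% → the guest checkout
Display: Flow B 247/377 = 65.5%, the guest checkout 34/47 = 72.3% → the guest checkout
Search: Flow B 31/64 = 48.4%, the guest checkout 99/174 = 56.9% → the guest checkout
Direct: Flow B 8/29 = 27.6%, the guest checkout 150/417 = 36.0% → the guest checkout
Overall: Flow B 346/601 = 57.6%, the guest checkout 364/784 = 46.4% → Flow B
The guest checkout wins each traffic group but Flow B wins overall — the comparison reverses. The guest checkout's sessions skew toward direct, which has a lower base rate.

Yes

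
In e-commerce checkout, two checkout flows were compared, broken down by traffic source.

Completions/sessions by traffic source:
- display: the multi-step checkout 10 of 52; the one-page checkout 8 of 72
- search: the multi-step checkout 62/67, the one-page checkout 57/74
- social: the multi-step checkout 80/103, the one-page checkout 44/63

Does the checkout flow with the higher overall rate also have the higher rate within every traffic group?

Display: the multi-step checkout 10/52 = 19.2%, the one-page checkout 8/72 = 11.1% → the multi-step checkout
Search: the multi-step checkout 62/67 = 92.5%, the one-page checkout 57/74 = 77.0% → the multi-step checkout
Social: the multi-step checkout 80/103 = 77.7%, the one-page checkout 44/63 = 69.8% → the multi-step checkout
Overall: the multi-step checkout 152/222 = 68.5%, the one-page checkout 109/209 = 52.2% → the multi-step checkout
The multi-step checkout wins overall and in every traffic group — no reversal.

Yes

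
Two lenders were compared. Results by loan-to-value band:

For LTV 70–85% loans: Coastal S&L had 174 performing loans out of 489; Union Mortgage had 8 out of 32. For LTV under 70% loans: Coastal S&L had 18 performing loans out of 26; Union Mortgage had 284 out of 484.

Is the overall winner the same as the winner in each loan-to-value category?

No

LTV 70–85%: Coastal S&L 174/489 = 35.6%, Union Mortgage 8/32 = 25.0% → Coastal S&L
LTV under 70%: Coastal S&L 18/26 = 69.2%, Union Mortgage 284/484 = 58.7% → Coastal S&L
Overall: Coastal S&L 192/515 = 37.3%, Union Mortgage 292/516 = 56.6% → Union Mortgage
Coastal S&L wins each loan-to-value group but Union Mortgage wins overall — the comparison reverses. Coastal S&L's loans skew toward LTV 70–85%, which has a lower base rate.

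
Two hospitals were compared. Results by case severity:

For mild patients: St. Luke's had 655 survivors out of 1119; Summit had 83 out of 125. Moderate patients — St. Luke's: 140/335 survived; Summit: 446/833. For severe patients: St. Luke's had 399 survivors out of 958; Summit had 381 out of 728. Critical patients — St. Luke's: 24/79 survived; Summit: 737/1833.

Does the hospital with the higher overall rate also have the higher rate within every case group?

No

Mild: St. Luke's 655/1119 = 58.5%, Summit 83/125 = 66.4% → Summit
Moderate: St. Luke's 140/335 = 41.8%, Summit 446/833 = 53.5% → Summit
Severe: St. Luke's 399/958 = 41.6%, Summit 381/728 = 52.3% → Summit
Critical: St. Luke's 24/79 = 30.4%, Summit 737/1833 = 40.2% → Summit
Overall: St. Luke's 1218/2491 = 48.9%, Summit 1647/3519 = 46.8% → St. Luke's
Summit wins each case group but St. Luke's wins overall — the comparison reverses. Summit's patients skew toward critical, which has a lower base rate.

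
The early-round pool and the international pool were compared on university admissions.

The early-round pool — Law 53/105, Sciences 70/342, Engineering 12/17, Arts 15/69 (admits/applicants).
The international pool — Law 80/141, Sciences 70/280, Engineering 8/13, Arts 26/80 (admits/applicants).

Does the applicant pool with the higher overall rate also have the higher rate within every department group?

Law: the early-round pool 53/105 = 50.5%, the international pool 80/141 = 56.7% → the international pool
Sciences: the early-round pool 70/342 = 20.5%, the international pool 70/280 = 25.0% → the international pool
Engineering: the early-round pool 12/17 = 70.6%, the international pool 8/13 = 61.5% → the early-round pool
Arts: the early-round pool 15/69 = 21.7%, the international pool 26/80 = 32.5% → the international pool
Overall: the early-round pool 150/533 = 28.1%, the international pool 184/514 = 35.8% → the international pool
Neither sweeps: the early-round pool wins 1 of 4 groups, the international pool wins 3. The international pool wins overall but not every group — no Simpson reversal.

No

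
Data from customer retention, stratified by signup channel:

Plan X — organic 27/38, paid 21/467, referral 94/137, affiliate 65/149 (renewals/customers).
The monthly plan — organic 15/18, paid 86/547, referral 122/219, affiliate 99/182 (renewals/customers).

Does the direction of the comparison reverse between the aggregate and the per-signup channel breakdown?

Organic: Plan X 27/38 = 71.1%, the monthly plan 15/18 = 83.3% → the monthly plan
Paid: Plan X 21/467 = 4.5%, the monthly plan 86/547 = 15.7% → the monthly plan
Referral: Plan X 94/137 = 68.6%, the monthly plan 122/219 = 55.7% → Plan X
Affiliate: Plan X 65/149 = 43.6%, the monthly plan 99/182 = 54.4% → the monthly plan
Overall: Plan X 207/791 = 26.2%, the monthly plan 322/966 = 33.3% → the monthly plan
Neither sweeps: Plan X wins 1 of 4 groups, the monthly plan wins 3. The monthly plan wins overall but not every group — no Simpson reversal.

No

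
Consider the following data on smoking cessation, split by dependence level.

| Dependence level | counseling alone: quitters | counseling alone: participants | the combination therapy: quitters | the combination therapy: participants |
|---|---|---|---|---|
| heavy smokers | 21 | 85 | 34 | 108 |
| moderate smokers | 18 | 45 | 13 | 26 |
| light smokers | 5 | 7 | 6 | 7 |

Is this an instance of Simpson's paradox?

No

Heavy smokers: counseling alone 21/85 = 24.7%, the combination therapy 34/108 = 31.5% → the combination therapy
Moderate smokers: counseling alone 18/45 = 40.0%, the combination therapy 13/26 = 50.0% → the combination therapy
Light smokers: counseling alone 5/7 = 71.4%, the combination therapy 6/7 = 85.7% → the combination therapy
Overall: counseling alone 44/137 = 32.1%, the combination therapy 53/141 = 37.6% → the combination therapy
The combination therapy wins overall and in every dependence group — no reversal.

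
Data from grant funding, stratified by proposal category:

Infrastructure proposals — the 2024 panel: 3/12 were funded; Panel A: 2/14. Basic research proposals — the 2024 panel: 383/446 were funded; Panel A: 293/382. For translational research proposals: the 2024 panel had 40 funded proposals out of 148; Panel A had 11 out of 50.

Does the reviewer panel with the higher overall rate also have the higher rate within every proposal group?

Yes

Infrastructure: the 2024 panel 3/12 = 25.0%, Panel A 2/14 = 14.3% → the 2024 panel
Basic research: the 2024 panel 383/446 = 85.9%, Panel A 293/382 = 76.7% → the 2024 panel
Translational research: the 2024 panel 40/148 = 27.0%, Panel A 11/50 = 22.0% → the 2024 panel
Overall: the 2024 panel 426/606 = 70.3%, Panel A 306/446 = 68.6% → the 2024 panel
The 2024 panel wins overall and in every proposal group — no reversal.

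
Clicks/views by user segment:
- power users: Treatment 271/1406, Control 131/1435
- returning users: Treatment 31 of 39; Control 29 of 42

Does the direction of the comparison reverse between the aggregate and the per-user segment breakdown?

Power users: Treatment 271/1406 = 19.3%, Control 131/1435 = 9.1% → Treatment
Returning users: Treatment 31/39 = 79.5%, Control 29/42 = 69.0% → Treatment
Overall: Treatment 302/1445 = 20.9%, Control 160/1477 = 10.8% → Treatment
Treatment wins overall and in every user group — no reversal.

No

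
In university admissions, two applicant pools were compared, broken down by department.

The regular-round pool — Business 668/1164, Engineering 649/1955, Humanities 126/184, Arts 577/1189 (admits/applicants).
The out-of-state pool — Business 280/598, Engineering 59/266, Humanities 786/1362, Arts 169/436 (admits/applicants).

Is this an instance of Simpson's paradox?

Yes

Business: the regular-round pool 668/1164 = 57.4%, the out-of-state pool 280/598 = 46.8% → the regular-round pool
Engineering: the regular-round pool 649/1955 = 33.2%, the out-of-state pool 59/266 = 22.2% → the regular-round pool
Humanities: the regular-round pool 126/184 = 68.5%, the out-of-state pool 786/1362 = 57.7% → the regular-round pool
Arts: the regular-round pool 577/1189 = 48.5%, the out-of-state pool 169/436 = 38.8% → the regular-round pool
Overall: the regular-round pool 2020/4492 = 45.0%, the out-of-state pool 1294/2662 = 48.6% → the out-of-state pool
The regular-round pool wins each department group but the out-of-state pool wins overall — the comparison reverses. The regular-round pool's applicants skew toward Engineering, which has a lower base rate.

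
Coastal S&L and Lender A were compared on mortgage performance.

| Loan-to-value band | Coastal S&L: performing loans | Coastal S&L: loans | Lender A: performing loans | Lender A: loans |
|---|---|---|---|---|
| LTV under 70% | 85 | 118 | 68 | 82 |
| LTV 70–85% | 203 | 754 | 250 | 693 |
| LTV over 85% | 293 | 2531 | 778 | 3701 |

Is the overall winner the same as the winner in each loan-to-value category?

Yes

LTV under 70%: Coastal S&L 85/118 = 72.0%, Lender A 68/82 = 82.9% → Lender A
LTV 70–85%: Coastal S&L 203/754 = 26.9%, Lender A 250/693 = 36.1% → Lender A
LTV over 85%: Coastal S&L 293/2531 = 11.6%, Lender A 778/3701 = 21.0% → Lender A
Overall: Coastal S&L 581/3403 = 17.1%, Lender A 1096/4476 = 24.5% → Lender A
Lender A wins overall and in every loan-to-value group — no reversal.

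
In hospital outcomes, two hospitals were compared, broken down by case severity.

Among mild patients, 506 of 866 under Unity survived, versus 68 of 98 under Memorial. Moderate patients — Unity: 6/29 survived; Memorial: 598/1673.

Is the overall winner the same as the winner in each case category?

No

Mild: Unity 506/866 = 58.4%, Memorial 68/98 = 69.4% → Memorial
Moderate: Unity 6/29 = 20.7%, Memorial 598/1673 = 35.7% → Memorial
Overall: Unity 512/895 = 57.2%, Memorial 666/1771 = 37.6% → Unity
Memorial wins each case group but Unity wins overall — the comparison reverses. Memorial's patients skew toward moderate, which has a lower base rate.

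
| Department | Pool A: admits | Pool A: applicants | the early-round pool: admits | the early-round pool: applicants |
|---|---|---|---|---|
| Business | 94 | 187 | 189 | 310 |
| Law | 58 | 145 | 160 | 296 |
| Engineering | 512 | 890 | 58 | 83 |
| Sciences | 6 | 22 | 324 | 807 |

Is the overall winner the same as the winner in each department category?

No

Business: Pool A 94/187 = 50.3%, the early-round pool 189/310 = 61.0% → the early-round pool
Law: Pool A 58/145 = 40.0%, the early-round pool 160/296 = 54.1% → the early-round pool
Engineering: Pool A 512/890 = 57.5%, the early-round pool 58/83 = 69.9% → the early-round pool
Sciences: Pool A 6/22 = 27.3%, the early-round pool 324/807 = 40.1% → the early-round pool
Overall: Pool A 670/1244 = 53.9%, the early-round pool 731/1496 = 48.9% → Pool A
The early-round pool wins each department group but Pool A wins overall — the comparison reverses. The early-round pool's applicants skew toward Sciences, which has a lower base rate.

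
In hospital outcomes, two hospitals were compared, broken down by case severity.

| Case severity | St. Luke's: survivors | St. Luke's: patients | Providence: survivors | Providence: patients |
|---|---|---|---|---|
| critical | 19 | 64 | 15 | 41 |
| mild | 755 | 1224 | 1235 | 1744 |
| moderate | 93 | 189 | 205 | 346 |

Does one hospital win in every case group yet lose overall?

No

Critical: St. Luke's 19/64 = 29.7%, Providence 15/41 = 36.6% → Providence
Mild: St. Luke's 755/1224 = 61.7%, Providence 1235/1744 = 70.8% → Providence
Moderate: St. Luke's 93/189 = 49.2%, Providence 205/346 = 59.2% → Providence
Overall: St. Luke's 867/1477 = 58.7%, Providence 1455/2131 = 68.3% → Providence
Providence wins overall and in every case group — no reversal.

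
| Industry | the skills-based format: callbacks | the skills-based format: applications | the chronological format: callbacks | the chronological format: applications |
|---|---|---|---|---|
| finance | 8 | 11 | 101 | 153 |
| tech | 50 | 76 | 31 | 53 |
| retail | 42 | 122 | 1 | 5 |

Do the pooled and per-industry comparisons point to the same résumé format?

Finance: the skills-based format 8/11 = 72.7%, the chronological format 101/153 = 66.0% → the skills-based format
Tech: the skills-based format 50/76 = 65.8%, the chronological format 31/53 = 58.5% → the skills-based format
Retail: the skills-based format 42/122 = 34.4%, the chronological format 1/5 = 20.0% → the skills-based format
Overall: the skills-based format 100/209 = 47.8%, the chronological format 133/211 = 63.0% → the chronological format
The skills-based format wins each industry group but the chronological format wins overall — the comparison reverses. The skills-based format's applications skew toward retail, which has a lower base rate.

No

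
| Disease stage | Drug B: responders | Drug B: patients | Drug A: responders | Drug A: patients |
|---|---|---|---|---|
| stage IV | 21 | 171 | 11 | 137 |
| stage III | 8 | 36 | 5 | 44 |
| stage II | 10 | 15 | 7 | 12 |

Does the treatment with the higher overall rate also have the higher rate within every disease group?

Yes

Stage IV: Drug B 21/171 = 12.3%, Drug A 11/137 = 8.0% → Drug B
Stage III: Drug B 8/36 = 22.2%, Drug A 5/44 = 11.4% → Drug B
Stage II: Drug B 10/15 = 66.7%, Drug A 7/12 = 58.3% → Drug B
Overall: Drug B 39/222 = 17.6%, Drug A 23/193 = 11.9% → Drug B
Drug B wins overall and in every disease group — no reversal.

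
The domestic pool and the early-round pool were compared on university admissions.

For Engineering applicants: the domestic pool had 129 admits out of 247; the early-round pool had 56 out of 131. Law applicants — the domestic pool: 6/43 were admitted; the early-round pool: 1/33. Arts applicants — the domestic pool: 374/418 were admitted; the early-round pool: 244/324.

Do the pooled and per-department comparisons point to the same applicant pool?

Engineering: the domestic pool 129/247 = 52.2%, the early-round pool 56/131 = 42.7% → the domestic pool
Law: the domestic pool 6/43 = 14.0%, the early-round pool 1/33 = 3.0% → the domestic pool
Arts: the domestic pool 374/418 = 89.5%, the early-round pool 244/324 = 75.3% → the domestic pool
Overall: the domestic pool 509/708 = 71.9%, the early-round pool 301/488 = 61.7% → the domestic pool
The domestic pool wins overall and in every department group — no reversal.

Yes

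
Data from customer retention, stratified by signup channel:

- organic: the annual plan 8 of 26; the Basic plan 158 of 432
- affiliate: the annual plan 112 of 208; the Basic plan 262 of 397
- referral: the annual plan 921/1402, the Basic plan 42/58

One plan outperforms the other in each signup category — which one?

the Basic plan

Organic: the annual plan 8/26 = 30.8%, the Basic plan 158/432 = 36.6% → the Basic plan
Affiliate: the annual plan 112/208 = 53.8%, the Basic plan 262/397 = 66.0% → the Basic plan
Referral: the annual plan 921/1402 = 65.7%, the Basic plan 42/58 = 72.4% → the Basic plan
The Basic plan has the higher rate in all 3 groups.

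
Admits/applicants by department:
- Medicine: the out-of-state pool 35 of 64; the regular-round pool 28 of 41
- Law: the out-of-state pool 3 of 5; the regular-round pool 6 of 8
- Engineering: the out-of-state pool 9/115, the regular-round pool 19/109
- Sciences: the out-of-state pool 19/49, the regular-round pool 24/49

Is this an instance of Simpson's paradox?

Medicine: the out-of-state pool 35/64 = 54.7%, the regular-round pool 28/41 = 68.3% → the regular-round pool
Law: the out-of-state pool 3/5 = 60.0%, the regular-round pool 6/8 = 75.0% → the regular-round pool
Engineering: the out-of-state pool 9/115 = 7.8%, the regular-round pool 19/109 = 17.4% → the regular-round pool
Sciences: the out-of-state pool 19/49 = 38.8%, the regular-round pool 24/49 = 49.0% → the regular-round pool
Overall: the out-of-state pool 66/233 = 28.3%, the regular-round pool 77/207 = 37.2% → the regular-round pool
The regular-round pool wins overall and in every department group — no reversal.

No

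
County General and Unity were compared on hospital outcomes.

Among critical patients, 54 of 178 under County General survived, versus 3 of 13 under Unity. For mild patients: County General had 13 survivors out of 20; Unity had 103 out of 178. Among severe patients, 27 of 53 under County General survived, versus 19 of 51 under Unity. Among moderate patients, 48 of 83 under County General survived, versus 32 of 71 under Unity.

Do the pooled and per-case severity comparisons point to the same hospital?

No

Critical: County General 54/178 = 30.3%, Unity 3/13 = 23.1% → County General
Mild: County General 13/20 = 65.0%, Unity 103/178 = 57.9% → County General
Severe: County General 27/53 = 50.9%, Unity 19/51 = 37.3% → County General
Moderate: County General 48/83 = 57.8%, Unity 32/71 = 45.1% → County General
Overall: County General 142/334 = 42.5%, Unity 157/313 = 50.2% → Unity
County General wins each case group but Unity wins overall — the comparison reverses. County General's patients skew toward critical, which has a lower base rate.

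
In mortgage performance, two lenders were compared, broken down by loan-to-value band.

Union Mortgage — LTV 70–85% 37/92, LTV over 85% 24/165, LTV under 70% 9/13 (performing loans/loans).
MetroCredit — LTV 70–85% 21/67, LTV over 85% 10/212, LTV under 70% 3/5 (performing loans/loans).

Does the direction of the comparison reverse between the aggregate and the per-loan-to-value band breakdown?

No

LTV 70–85%: Union Mortgage 37/92 = 40.2%, MetroCredit 21/67 = 31.3% → Union Mortgage
LTV over 85%: Union Mortgage 24/165 = 14.5%, MetroCredit 10/212 = 4.7% → Union Mortgage
LTV under 70%: Union Mortgage 9/13 = 69.2%, MetroCredit 3/5 = 60.0% → Union Mortgage
Overall: Union Mortgage 70/270 = 25.9%, MetroCredit 34/284 = 12.0% → Union Mortgage
Union Mortgage wins overall and in every loan-to-value group — no reversal.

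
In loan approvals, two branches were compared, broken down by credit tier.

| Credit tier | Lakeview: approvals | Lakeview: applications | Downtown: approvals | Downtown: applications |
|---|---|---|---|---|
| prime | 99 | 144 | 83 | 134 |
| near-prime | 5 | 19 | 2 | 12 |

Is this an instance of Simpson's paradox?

No

Prime: Lakeview 99/144 = 68.8%, Downtown 83/134 = 61.9% → Lakeview
Near-prime: Lakeview 5/19 = 26.3%, Downtown 2/12 = 16.7% → Lakeview
Overall: Lakeview 104/163 = 63.8%, Downtown 85/146 = 58.2% → Lakeview
Lakeview wins overall and in every credit group — no reversal.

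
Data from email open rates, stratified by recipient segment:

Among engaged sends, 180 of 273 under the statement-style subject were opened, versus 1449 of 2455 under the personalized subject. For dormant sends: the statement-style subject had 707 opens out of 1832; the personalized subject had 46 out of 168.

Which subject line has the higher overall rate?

Engaged: the statement-style subject 180/273 = 65.9%, the personalized subject 1449/2455 = 59.0% → the statement-style subject
Dormant: the statement-style subject 707/1832 = 38.6%, the personalized subject 46/168 = 27.4% → the statement-style subject
Overall: the statement-style subject 887/2105 = 42.1%, the personalized subject 1495/2623 = 57.0% → the personalized subject
(The statement-style subject wins every recipient group but the personalized subject wins overall — the statement-style subject's sends skew toward the low-rate dormant group.)

the personalized subject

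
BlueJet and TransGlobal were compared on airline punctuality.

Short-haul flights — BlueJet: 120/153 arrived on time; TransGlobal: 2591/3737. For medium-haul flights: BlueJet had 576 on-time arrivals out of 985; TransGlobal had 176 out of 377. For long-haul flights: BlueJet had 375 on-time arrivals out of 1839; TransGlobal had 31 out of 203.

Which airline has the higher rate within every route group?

Short-haul: BlueJet 120/153 = 78.4%, TransGlobal 2591/3737 = 69.3% → BlueJet
Medium-haul: BlueJet 576/985 = 58.5%, TransGlobal 176/377 = 46.7% → BlueJet
Long-haul: BlueJet 375/1839 = 20.4%, TransGlobal 31/203 = 15.3% → BlueJet
BlueJet has the higher rate in all 3 groups.

BlueJet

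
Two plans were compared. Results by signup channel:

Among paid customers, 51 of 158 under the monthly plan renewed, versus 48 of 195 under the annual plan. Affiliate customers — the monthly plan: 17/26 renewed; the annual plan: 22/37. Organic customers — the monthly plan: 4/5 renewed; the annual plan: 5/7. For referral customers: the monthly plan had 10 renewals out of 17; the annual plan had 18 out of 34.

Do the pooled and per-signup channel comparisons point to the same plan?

Yes

Paid: the monthly plan 51/158 = 32.3%, the annual plan 48/195 = 24.6% → the monthly plan
Affiliate: the monthly plan 17/26 = 65.4%, the annual plan 22/37 = 59.5% → the monthly plan
Organic: the monthly plan 4/5 = 80.0%, the annual plan 5/7 = 71.4% → the monthly plan
Referral: the monthly plan 10/17 = 58.8%, the annual plan 18/34 = 52.9% → the monthly plan
Overall: the monthly plan 82/206 = 39.8%, the annual plan 93/273 = 34.1% → the monthly plan
The monthly plan wins overall and in every signup group — no reversal.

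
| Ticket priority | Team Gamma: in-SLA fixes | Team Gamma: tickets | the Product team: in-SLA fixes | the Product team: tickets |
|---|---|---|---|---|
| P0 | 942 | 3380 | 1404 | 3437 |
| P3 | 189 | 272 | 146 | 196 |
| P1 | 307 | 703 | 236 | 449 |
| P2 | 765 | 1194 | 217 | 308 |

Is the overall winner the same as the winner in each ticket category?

Yes

P0: Team Gamma 942/3380 = 27.9%, the Product team 1404/3437 = 40.8% → the Product team
P3: Team Gamma 189/272 = 69.5%, the Product team 146/196 = 74.5% → the Product team
P1: Team Gamma 307/703 = 43.7%, the Product team 236/449 = 52.6% → the Product team
P2: Team Gamma 765/1194 = 64.1%, the Product team 217/308 = 70.5% → the Product team
Overall: Team Gamma 2203/5549 = 39.7%, the Product team 2003/4390 = 45.6% → the Product team
The Product team wins overall and in every ticket group — no reversal.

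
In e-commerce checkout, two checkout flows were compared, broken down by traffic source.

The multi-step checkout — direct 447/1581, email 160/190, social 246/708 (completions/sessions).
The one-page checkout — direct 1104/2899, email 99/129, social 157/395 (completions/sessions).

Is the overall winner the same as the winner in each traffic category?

No

Direct: the multi-step checkout 447/1581 = 28.3%, the one-page checkout 1104/2899 = 38.1% → the one-page checkout
Email: the multi-step checkout 160/190 = 84.2%, the one-page checkout 99/129 = 76.7% → the multi-step checkout
Social: the multi-step checkout 246/708 = 34.7%, the one-page checkout 157/395 = 39.7% → the one-page checkout
Overall: the multi-step checkout 853/2479 = 34.4%, the one-page checkout 1360/3423 = 39.7% → the one-page checkout
Neither sweeps: the multi-step checkout wins 1 of 3 groups, the one-page checkout wins 2. The one-page checkout wins overall but not every group — no Simpson reversal.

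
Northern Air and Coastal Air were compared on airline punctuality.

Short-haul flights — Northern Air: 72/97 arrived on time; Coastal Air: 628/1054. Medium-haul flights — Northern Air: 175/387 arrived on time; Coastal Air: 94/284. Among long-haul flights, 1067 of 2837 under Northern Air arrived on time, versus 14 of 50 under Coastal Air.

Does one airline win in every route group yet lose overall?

Short-haul: Northern Air 72/97 = 74.2%, Coastal Air 628/1054 = 59.6% → Northern Air
Medium-haul: Northern Air 175/387 = 45.2%, Coastal Air 94/284 = 33.1% → Northern Air
Long-haul: Northern Air 1067/2837 = 37.6%, Coastal Air 14/50 = 28.0% → Northern Air
Overall: Northern Air 1314/3321 = 39.6%, Coastal Air 736/1388 = 53.0% → Coastal Air
Northern Air wins each route group but Coastal Air wins overall — the comparison reverses. Northern Air's flights skew toward long-haul, which has a lower base rate.

Yes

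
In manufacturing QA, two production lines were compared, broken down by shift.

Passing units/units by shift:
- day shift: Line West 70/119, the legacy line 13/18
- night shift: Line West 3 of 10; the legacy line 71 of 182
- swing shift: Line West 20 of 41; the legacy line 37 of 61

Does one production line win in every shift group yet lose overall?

Yes

Day shift: Line West 70/119 = 58.8%, the legacy line 13/18 = 72.2% → the legacy line
Night shift: Line West 3/10 = 30.0%, the legacy line 71/182 = 39.0% → the legacy line
Swing shift: Line West 20/41 = 48.8%, the legacy line 37/61 = 60.7% → the legacy line
Overall: Line West 93/170 = 54.7%, the legacy line 121/261 = 46.4% → Line West
The legacy line wins each shift group but Line West wins overall — the comparison reverses. The legacy line's units skew toward night shift, which has a lower base rate.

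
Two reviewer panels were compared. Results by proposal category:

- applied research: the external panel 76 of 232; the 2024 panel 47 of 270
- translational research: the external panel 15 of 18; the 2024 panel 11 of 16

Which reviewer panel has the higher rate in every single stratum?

the external panel

Applied research: the external panel 76/232 = 32.8%, the 2024 panel 47/270 = 17.4% → the external panel
Translational research: the external panel 15/18 = 83.3%, the 2024 panel 11/16 = 68.8% → the external panel
The external panel has the higher rate in both groups.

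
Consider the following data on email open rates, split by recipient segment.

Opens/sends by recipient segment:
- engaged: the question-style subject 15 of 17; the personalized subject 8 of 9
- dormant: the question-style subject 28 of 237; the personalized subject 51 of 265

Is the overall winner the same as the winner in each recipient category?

Yes

Engaged: the question-style subject 15/17 = 88.2%, the personalized subject 8/9 = 88.9% → the personalized subject
Dormant: the question-style subject 28/237 = 11.8%, the personalized subject 51/265 = 19.2% → the personalized subject
Overall: the question-style subject 43/254 = 16.9%, the personalized subject 59/274 = 21.5% → the personalized subject
The personalized subject wins overall and in every recipient group — no reversal.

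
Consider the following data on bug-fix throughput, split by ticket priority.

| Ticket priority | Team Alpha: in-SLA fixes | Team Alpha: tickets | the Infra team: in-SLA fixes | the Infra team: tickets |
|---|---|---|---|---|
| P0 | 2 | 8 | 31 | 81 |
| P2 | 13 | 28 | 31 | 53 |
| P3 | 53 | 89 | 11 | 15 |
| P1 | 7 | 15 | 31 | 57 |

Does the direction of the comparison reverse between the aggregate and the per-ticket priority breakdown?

Yes

P0: Team Alpha 2/8 = 25.0%, the Infra team 31/81 = 38.3% → the Infra team
P2: Team Alpha 13/28 = 46.4%, the Infra team 31/53 = 58.5% → the Infra team
P3: Team Alpha 53/89 = 59.6%, the Infra team 11/15 = 73.3% → the Infra team
P1: Team Alpha 7/15 = 46.7%, the Infra team 31/57 = 54.4% → the Infra team
Overall: Team Alpha 75/140 = 53.6%, the Infra team 104/206 = 50.5% → Team Alpha
The Infra team wins each ticket group but Team Alpha wins overall — the comparison reverses. The Infra team's tickets skew toward P0, which has a lower base rate.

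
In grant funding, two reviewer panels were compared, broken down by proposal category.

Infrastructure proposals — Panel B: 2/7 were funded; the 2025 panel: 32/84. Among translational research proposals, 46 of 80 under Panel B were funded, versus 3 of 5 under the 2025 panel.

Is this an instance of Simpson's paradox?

Infrastructure: Panel B 2/7 = 28.6%, the 2025 panel 32/84 = 38.1% → the 2025 panel
Translational research: Panel B 46/80 = 57.5%, the 2025 panel 3/5 = 60.0% → the 2025 panel
Overall: Panel B 48/87 = 55.2%, the 2025 panel 35/89 = 39.3% → Panel B
The 2025 panel wins each proposal group but Panel B wins overall — the comparison reverses. The 2025 panel's proposals skew toward infrastructure, which has a lower base rate.

Yes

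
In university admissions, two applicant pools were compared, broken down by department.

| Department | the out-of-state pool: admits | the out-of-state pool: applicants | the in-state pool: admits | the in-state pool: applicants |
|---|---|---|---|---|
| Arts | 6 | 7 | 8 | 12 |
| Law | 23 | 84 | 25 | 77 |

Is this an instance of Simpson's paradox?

Arts: the out-of-state pool 6/7 = 85.7%, the in-state pool 8/12 = 66.7% → the out-of-state pool
Law: the out-of-state pool 23/84 = 27.4%, the in-state pool 25/77 = 32.5% → the in-state pool
Overall: the out-of-state pool 29/91 = 31.9%, the in-state pool 33/89 = 37.1% → the in-state pool
Neither sweeps: the out-of-state pool wins 1 of 2 groups, the in-state pool wins 1. The in-state pool wins overall but not every group — no Simpson reversal.

No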